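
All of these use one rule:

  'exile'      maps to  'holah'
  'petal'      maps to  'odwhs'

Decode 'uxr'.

The output letters match the input read backwards, each shifted +3: exile reversed is elixe. Two steps: reverse the string, then apply a Caesar shift of +3.
Reversing it on uxr: shift back: u−3=r, x−3=u, r−3=o → ruo; then reverse → our.

our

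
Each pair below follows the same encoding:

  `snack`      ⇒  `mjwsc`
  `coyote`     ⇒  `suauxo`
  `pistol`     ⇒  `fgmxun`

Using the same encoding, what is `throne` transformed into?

Treating letters as 0–25, the rule is x ↦ 11x + 22 (mod 26).
Applying it to throne: t(19)→11·19+22≡23=x; h(7)→11·7+22≡21=v; r(17)→11·17+22≡1=b; o(14)→11·14+22≡20=u; n(13)→11·13+22≡9=j; e(4)→11·4+22≡14=o (all mod 26).

xvbujo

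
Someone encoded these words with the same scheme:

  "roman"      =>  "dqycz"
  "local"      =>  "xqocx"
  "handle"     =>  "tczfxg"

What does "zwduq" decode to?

nurse

Shifts by position in roman: pos 0: r→d (+12), pos 1: o→q (+2), pos 2: m→y (+12), pos 3: a→c (+2) — repeating every 2. It's a Vigenère-style cipher with numeric key [12,2]: position i shifts by key[i mod 2].
Reversing it on zwduq: z−12=n, w−2=u, d−12=r, u−2=s, q−12=e.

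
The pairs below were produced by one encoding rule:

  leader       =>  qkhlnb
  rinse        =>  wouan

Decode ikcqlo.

Letter i (0-indexed) is shifted by i+5, so successive shifts are 5, 6, 7, ….
Decoding ikcqlo: i−5=d, k−6=e, c−7=v, q−8=i, l−9=c, o−10=e.

device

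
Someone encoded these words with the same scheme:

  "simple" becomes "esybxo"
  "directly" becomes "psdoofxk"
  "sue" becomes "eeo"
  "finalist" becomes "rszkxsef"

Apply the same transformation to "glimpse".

sxsybeo

The shift depends on letter class: consonant s→e is +12, but vowel i→s is +10. The rule splits by letter class: vowels +10, consonants +12.
Applying it to glimpse: g(cons)+12=s, l(cons)+12=x, i(vowel)+10=s, m(cons)+12=y, p(cons)+12=b, s(cons)+12=e, e(vowel)+10=o.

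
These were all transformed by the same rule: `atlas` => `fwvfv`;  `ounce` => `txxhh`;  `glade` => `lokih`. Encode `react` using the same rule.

The shifts repeat in a cycle of length 3: positions 0,1,… shift by +5, +3, +10, then the pattern repeats.
On react: r+5=w, e+3=h, a+10=k, c+5=h, t+3=w.

whkhw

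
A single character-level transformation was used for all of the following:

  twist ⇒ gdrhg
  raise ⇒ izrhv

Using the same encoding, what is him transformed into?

srn

Each pair mirrors across the alphabet (t↔g, w↔d, i↔r): positions sum to 25. This is the alphabet-reversal cipher (Atbash): a becomes z, b becomes y, etc.
Applying it to him: h↔s, i↔r, m↔n.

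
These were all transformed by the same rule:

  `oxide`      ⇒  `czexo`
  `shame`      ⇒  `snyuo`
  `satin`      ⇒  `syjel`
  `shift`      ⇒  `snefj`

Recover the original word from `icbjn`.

Treating letters as 0–25, the rule is x ↦ 17x + 24 (mod 26).
Reversing it on icbjn: i(8)→23·(8−24)≡22=w; c(2)→23·(2−24)≡14=o; b(1)→23·(1−24)≡17=r; j(9)→23·(9−24)≡19=t; n(13)→23·(13−24)≡7=h (all mod 26).

worth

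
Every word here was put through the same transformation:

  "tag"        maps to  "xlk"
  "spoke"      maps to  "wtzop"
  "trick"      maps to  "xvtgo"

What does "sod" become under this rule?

wzh

The rule splits by letter class: vowels +11, consonants +4.
For sod: s(cons)+4=w, o(vowel)+11=z, d(cons)+4=h.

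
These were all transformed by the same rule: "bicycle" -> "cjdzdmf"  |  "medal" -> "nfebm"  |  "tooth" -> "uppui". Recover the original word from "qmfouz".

Compare letters: b→c is +1, i→j is +1, c→d is +1 — a constant shift. Each letter is shifted forward by 1 in the alphabet (a Caesar shift of +1).
Undoing it on qmfouz: q−1=p, m−1=l, f−1=e, o−1=n, u−1=t, z−1=y.

plenty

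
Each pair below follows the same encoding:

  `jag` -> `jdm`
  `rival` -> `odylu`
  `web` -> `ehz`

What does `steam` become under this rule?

The output letters match the input read backwards, each shifted +3: jag reversed is gaj. Two steps: reverse the string, then apply a Caesar shift of +3.
Applying it to steam: reverse → maets; then shift: m+3=p, a+3=d, e+3=h, t+3=w, s+3=v.

pdhwv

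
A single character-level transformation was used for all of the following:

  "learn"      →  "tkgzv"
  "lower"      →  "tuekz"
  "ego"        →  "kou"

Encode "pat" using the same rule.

xgb

The shift depends on letter class: consonant l→t is +8, but vowel e→k is +6. The rule splits by letter class: vowels +6, consonants +8.
On pat: p(cons)+8=x, a(vowel)+6=g, t(cons)+8=b.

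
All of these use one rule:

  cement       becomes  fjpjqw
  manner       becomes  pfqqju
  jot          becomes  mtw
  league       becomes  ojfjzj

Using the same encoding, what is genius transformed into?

The rule splits by letter class: vowels +5, consonants +3.
For genius: g(cons)+3=j, e(vowel)+5=j, n(cons)+3=q, i(vowel)+5=n, u(vowel)+5=z, s(cons)+3=v.

jjqnzv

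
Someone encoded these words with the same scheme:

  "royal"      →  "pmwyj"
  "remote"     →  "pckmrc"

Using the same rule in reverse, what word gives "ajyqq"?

Compare letters: r→p is +24, o→m is +24, y→w is +24 — a constant shift. This is a Caesar cipher with shift 24.
Reversing it on ajyqq: a−24=c, j−24=l, y−24=a, q−24=s, q−24=s.

class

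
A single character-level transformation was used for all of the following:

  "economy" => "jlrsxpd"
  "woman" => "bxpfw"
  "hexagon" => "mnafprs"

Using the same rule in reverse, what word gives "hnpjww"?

cement

Shifts by position in economy: pos 0: e→j (+5), pos 1: c→l (+9), pos 2: o→r (+3), pos 3: n→s (+5), pos 4: o→x (+9), pos 5: m→p (+3) — repeating every 3. It's a Vigenère-style cipher with numeric key [5,9,3]: position i shifts by key[i mod 3].
Decoding hnpjww: h−5=c, n−9=e, p−3=m, j−5=e, w−9=n, w−3=t.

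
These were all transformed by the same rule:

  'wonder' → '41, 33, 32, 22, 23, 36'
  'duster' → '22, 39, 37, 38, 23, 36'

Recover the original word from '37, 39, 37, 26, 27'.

sushi

Each letter is replaced by its alphabet position (a=1..z=26) + 18.
Decoding 37, 39, 37, 26, 27: 37→(37−18)÷1=19=s, 39→(39−18)÷1=21=u, 37→(37−18)÷1=19=s, 26→(26−18)÷1=8=h, 27→(27−18)÷1=9=i.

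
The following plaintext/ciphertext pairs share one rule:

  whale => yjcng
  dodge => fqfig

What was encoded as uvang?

Compare letters: w→y is +2, h→j is +2, a→c is +2 — a constant shift. This is a Caesar cipher with shift 2.
Reversing it on uvang: u−2=s, v−2=t, a−2=y, n−2=l, g−2=e.

style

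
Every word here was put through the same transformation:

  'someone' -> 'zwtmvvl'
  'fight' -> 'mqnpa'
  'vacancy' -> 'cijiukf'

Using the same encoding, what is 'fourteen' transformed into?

mwbzamlv

Shifts by position in someone: pos 0: s→z (+7), pos 1: o→w (+8), pos 2: m→t (+7), pos 3: e→m (+8) — repeating every 2. The shifts repeat in a cycle of length 2: positions 0,1,… shift by +7, +8, then the pattern repeats.
On fourteen: f+7=m, o+8=w, u+7=b, r+8=z, t+7=a, e+8=m, e+7=l, n+8=v.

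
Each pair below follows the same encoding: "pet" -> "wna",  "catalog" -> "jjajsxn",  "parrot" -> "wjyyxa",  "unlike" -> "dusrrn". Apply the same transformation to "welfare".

dnsmjyn

The shift depends on letter class: consonant p→w is +7, but vowel e→n is +9. Two shifts are in play — +9 for a/e/i/o/u, +7 for every other letter.
For welfare: w(cons)+7=d, e(vowel)+9=n, l(cons)+7=s, f(cons)+7=m, a(vowel)+9=j, r(cons)+7=y, e(vowel)+9=n.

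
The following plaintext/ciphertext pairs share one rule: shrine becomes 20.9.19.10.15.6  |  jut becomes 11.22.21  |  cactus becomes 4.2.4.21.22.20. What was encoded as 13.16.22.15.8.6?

s is letter #19 and maps to 20: an offset of 1. The number is (letter's place in the alphabet, a=1) + 1.
Reversing it on 13.16.22.15.8.6: 13→(13−1)÷1=12=l, 16→(16−1)÷1=15=o, 22→(22−1)÷1=21=u, 15→(15−1)÷1=14=n, 8→(8−1)÷1=7=g, 6→(6−1)÷1=5=e.

lounge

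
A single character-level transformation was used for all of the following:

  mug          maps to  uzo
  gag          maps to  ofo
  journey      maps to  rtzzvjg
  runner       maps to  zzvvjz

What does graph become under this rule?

Vowels shift forward by 5 and consonants shift forward by 8.
For graph: g(cons)+8=o, r(cons)+8=z, a(vowel)+5=f, p(cons)+8=x, h(cons)+8=p.

ozfxp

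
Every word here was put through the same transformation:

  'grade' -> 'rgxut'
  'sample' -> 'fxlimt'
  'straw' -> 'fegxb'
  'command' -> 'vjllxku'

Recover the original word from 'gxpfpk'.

Treating letters as 0–25, the rule is x ↦ 25x + 23 (mod 26).
Reversing it on gxpfpk: g(6)→25·(6−23)≡17=r; x(23)→25·(23−23)≡0=a; p(15)→25·(15−23)≡8=i; f(5)→25·(5−23)≡18=s; p(15)→25·(15−23)≡8=i; k(10)→25·(10−23)≡13=n (all mod 26).

raisin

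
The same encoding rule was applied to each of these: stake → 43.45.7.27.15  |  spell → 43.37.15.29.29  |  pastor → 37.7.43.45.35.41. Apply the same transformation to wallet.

s(#19)→43 and t(#20)→45: differences scale by 2, so n = 2·pos + 5. The formula is n = 2×(alphabet index, a=1) + 5.
Applying it to wallet: w=23→51, a=1→7, l=12→29, l=12→29, e=5→15, t=20→45.

51.7.29.29.15.45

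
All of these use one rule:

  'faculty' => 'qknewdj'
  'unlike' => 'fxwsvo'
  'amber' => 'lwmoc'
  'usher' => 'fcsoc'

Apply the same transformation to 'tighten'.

esrreoy

Shifts by position in faculty: pos 0: f→q (+11), pos 1: a→k (+10), pos 2: c→n (+11), pos 3: u→e (+10) — repeating every 2. A repeating key of period 2 is used — shifts +11, +10 over and over.
On tighten: t+11=e, i+10=s, g+11=r, h+10=r, t+11=e, e+10=o, n+11=y.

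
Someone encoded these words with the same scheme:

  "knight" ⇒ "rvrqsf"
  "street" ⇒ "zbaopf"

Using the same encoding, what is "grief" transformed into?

In knight: k→r is +7, n→v is +8, i→r is +9, g→q is +10 — the shift increases by 1 each position. Letter i (0-indexed) is shifted by i+7, so successive shifts are 7, 8, 9, ….
For grief: g+7=n, r+8=z, i+9=r, e+10=o, f+11=q.

nzroq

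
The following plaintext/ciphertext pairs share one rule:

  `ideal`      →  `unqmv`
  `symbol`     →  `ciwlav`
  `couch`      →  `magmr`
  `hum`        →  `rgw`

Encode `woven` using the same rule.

Vowels shift forward by 12 and consonants shift forward by 10.
For woven: w(cons)+10=g, o(vowel)+12=a, v(cons)+10=f, e(vowel)+12=q, n(cons)+10=x.

gafqx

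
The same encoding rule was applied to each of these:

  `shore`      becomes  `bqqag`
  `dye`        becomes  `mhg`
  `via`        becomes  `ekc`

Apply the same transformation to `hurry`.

qwaah

Vowels shift forward by 2 and consonants shift forward by 9.
On hurry: h(cons)+9=q, u(vowel)+2=w, r(cons)+9=a, r(cons)+9=a, y(cons)+9=h.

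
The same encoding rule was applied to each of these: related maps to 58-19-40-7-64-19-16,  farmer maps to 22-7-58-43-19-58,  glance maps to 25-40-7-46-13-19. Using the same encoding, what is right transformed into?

58-31-25-28-64

r(#18)→58 and e(#5)→19: differences scale by 3, so n = 3·pos + 4. The formula is n = 3×(alphabet index, a=1) + 4.
For right: r=18→58, i=9→31, g=7→25, h=8→28, t=20→64.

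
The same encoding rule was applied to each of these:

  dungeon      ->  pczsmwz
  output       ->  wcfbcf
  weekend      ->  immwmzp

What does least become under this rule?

xmief

Vowels shift forward by 8 and consonants shift forward by 12.
For least: l(cons)+12=x, e(vowel)+8=m, a(vowel)+8=i, s(cons)+12=e, t(cons)+12=f.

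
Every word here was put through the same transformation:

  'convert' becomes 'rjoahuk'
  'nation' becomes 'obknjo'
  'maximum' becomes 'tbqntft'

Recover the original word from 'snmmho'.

c(2)→r(17) and o(14)→j(9) fit y≡21x+1 (mod 26); the inverse of 21 mod 26 is 5. Each letter's alphabet position (a=0..z=25) is mapped through 21·x+1 mod 26 — an affine cipher.
Reversing it on snmmho: s(18)→5·(18−1)≡7=h; n(13)→5·(13−1)≡8=i; m(12)→5·(12−1)≡3=d; m(12)→5·(12−1)≡3=d; h(7)→5·(7−1)≡4=e; o(14)→5·(14−1)≡13=n (all mod 26).

hidden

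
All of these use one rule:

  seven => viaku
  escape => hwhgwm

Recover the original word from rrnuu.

In seven: s→v is +3, e→i is +4, v→a is +5, e→k is +6 — the shift increases by 1 each position. The shift increases by 1 at each position, starting from +3: 3, 4, 5, ….
Undoing it on rrnuu: r−3=o, r−4=n, n−5=i, u−6=o, u−7=n.

onion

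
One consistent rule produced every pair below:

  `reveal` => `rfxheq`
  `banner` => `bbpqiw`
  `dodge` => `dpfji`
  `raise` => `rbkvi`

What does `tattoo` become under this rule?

tbvwst

In reveal: r→r is +0, e→f is +1, v→x is +2, e→h is +3 — the shift increases by 1 each position. Letter i (0-indexed) is shifted by i+0, so successive shifts are 0, 1, 2, ….
On tattoo: t+0=t, a+1=b, t+2=v, t+3=w, o+4=s, o+5=t.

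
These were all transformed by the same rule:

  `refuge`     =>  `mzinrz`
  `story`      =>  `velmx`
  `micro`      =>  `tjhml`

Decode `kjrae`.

light

r(17)→m(12) and e(4)→z(25) fit y≡9x+15 (mod 26); the inverse of 9 mod 26 is 3. Each letter's alphabet position (a=0..z=25) is mapped through 9·x+15 mod 26 — an affine cipher.
Reversing it on kjrae: k(10)→3·(10−15)≡11=l; j(9)→3·(9−15)≡8=i; r(17)→3·(17−15)≡6=g; a(0)→3·(0−15)≡7=h; e(4)→3·(4−15)≡19=t (all mod 26).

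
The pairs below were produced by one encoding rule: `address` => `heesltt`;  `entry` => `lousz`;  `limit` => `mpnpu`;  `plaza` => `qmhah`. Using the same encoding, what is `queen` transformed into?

rbllo

The shift depends on letter class: consonant d→e is +1, but vowel a→h is +7. Vowels shift forward by 7 and consonants shift forward by 1.
On queen: q(cons)+1=r, u(vowel)+7=b, e(vowel)+7=l, e(vowel)+7=l, n(cons)+1=o.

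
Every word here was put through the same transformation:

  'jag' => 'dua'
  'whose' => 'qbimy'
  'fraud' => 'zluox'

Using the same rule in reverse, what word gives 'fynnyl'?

Each letter is shifted forward by 20 in the alphabet (a Caesar shift of +20).
Reversing it on fynnyl: f−20=l, y−20=e, n−20=t, n−20=t, y−20=e, l−20=r.

letter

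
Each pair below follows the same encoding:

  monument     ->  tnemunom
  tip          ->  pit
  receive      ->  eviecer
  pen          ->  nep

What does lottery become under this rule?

It's just the letters in reverse order.
Applying it to lottery: reverse → yrettol.

yrettol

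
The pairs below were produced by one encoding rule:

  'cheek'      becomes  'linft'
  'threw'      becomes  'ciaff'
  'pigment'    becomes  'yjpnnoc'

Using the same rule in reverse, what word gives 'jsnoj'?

arena

Shifts by position in cheek: pos 0: c→l (+9), pos 1: h→i (+1), pos 2: e→n (+9), pos 3: e→f (+1) — repeating every 2. It's a Vigenère-style cipher with numeric key [9,1]: position i shifts by key[i mod 2].
Decoding jsnoj: j−9=a, s−1=r, n−9=e, o−1=n, j−9=a.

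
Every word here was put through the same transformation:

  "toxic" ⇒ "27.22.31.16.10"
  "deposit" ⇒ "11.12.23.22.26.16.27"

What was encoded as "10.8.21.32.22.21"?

t is letter #20 and maps to 27: an offset of 7. Each letter is replaced by its alphabet position (a=1..z=26) + 7.
Reversing it on 10.8.21.32.22.21: 10→(10−7)÷1=3=c, 8→(8−7)÷1=1=a, 21→(21−7)÷1=14=n, 32→(32−7)÷1=25=y, 22→(22−7)÷1=15=o, 21→(21−7)÷1=14=n.

canyon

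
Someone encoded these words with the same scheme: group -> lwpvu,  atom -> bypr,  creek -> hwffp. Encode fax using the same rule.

The shift depends on letter class: consonant g→l is +5, but vowel o→p is +1. Vowels shift forward by 1 and consonants shift forward by 5.
On fax: f(cons)+5=k, a(vowel)+1=b, x(cons)+5=c.

kbc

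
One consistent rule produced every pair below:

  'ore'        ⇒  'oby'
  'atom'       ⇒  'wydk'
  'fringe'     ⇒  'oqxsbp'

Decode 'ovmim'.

Two steps: reverse the string, then apply a Caesar shift of +10.
Decoding ovmim: shift back: o−10=e, v−10=l, m−10=c, i−10=y, m−10=c → elcyc; then reverse → cycle.

cycle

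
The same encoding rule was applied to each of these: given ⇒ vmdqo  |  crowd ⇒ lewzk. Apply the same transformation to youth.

pbcwg

The output letters match the input read backwards, each shifted +8: given reversed is nevig. The word is reversed, then every letter is shifted forward by 8.
For youth: reverse → htuoy; then shift: h+8=p, t+8=b, u+8=c, o+8=w, y+8=g.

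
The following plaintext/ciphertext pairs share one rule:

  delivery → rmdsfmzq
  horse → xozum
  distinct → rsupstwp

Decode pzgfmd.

d(3)→r(17) and e(4)→m(12) fit y≡21x+6 (mod 26); the inverse of 21 mod 26 is 5. Each letter's alphabet position (a=0..z=25) is mapped through 21·x+6 mod 26 — an affine cipher.
Undoing it on pzgfmd: p(15)→5·(15−6)≡19=t; z(25)→5·(25−6)≡17=r; g(6)→5·(6−6)≡0=a; f(5)→5·(5−6)≡21=v; m(12)→5·(12−6)≡4=e; d(3)→5·(3−6)≡11=l (all mod 26).

travel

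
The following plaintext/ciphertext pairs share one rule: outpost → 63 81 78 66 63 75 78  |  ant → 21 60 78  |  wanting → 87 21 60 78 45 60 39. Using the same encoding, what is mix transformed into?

With a=1..z=26, the number is 3·pos + 18.
For mix: m=13→57, i=9→45, x=24→90.

57 45 90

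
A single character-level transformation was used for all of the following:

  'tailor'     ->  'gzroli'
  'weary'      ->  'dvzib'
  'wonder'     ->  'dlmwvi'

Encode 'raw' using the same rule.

Letters are reflected about the middle of the alphabet (position → 25−position): Atbash.
Applying it to raw: r↔i, a↔z, w↔d.

izd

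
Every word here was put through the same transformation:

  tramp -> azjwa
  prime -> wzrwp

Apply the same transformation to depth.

The shift increases by 1 at each position, starting from +7: 7, 8, 9, ….
On depth: d+7=k, e+8=m, p+9=y, t+10=d, h+11=s.

kmyds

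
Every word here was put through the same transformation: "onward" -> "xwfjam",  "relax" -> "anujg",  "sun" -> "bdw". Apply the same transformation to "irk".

rat

Compare letters: o→x is +9, n→w is +9, w→f is +9 — a constant shift. It's a constant shift of +9 (ROT9).
Applying it to irk: i+9=r, r+9=a, k+9=t.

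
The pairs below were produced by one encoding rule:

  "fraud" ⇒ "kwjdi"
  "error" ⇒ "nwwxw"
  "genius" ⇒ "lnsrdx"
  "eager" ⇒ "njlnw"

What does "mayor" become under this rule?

Vowels shift forward by 9 and consonants shift forward by 5.
On mayor: m(cons)+5=r, a(vowel)+9=j, y(cons)+5=d, o(vowel)+9=x, r(cons)+5=w.

rjdxw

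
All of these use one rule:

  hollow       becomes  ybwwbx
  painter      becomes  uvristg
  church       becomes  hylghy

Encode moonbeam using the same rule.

Each letter's alphabet position (a=0..z=25) is mapped through 19·x+21 mod 26 — an affine cipher.
On moonbeam: m(12)→19·12+21≡15=p; o(14)→19·14+21≡1=b; o(14)→19·14+21≡1=b; n(13)→19·13+21≡8=i; b(1)→19·1+21≡14=o; e(4)→19·4+21≡19=t; a(0)→19·0+21≡21=v; m(12)→19·12+21≡15=p (all mod 26).

pbbiotvp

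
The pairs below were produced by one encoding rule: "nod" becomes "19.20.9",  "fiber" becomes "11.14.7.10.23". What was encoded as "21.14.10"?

n is letter #14 and maps to 19: an offset of 5. Each letter is replaced by its alphabet position (a=1..z=26) + 5.
Undoing it on 21.14.10: 21→(21−5)÷1=16=p, 14→(14−5)÷1=9=i, 10→(10−5)÷1=5=e.

pie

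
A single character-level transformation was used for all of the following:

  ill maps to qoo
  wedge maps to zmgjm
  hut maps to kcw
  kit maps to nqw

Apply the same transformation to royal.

uwbio

The shift depends on letter class: consonant l→o is +3, but vowel i→q is +8. The rule splits by letter class: vowels +8, consonants +3.
For royal: r(cons)+3=u, o(vowel)+8=w, y(cons)+3=b, a(vowel)+8=i, l(cons)+3=o.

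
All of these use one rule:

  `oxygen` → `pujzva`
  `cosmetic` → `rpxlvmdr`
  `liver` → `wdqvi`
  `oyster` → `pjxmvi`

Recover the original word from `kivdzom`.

o(14)→p(15) and x(23)→u(20) fit y≡15x+13 (mod 26); the inverse of 15 mod 26 is 7. Treating letters as 0–25, the rule is x ↦ 15x + 13 (mod 26).
Undoing it on kivdzom: k(10)→7·(10−13)≡5=f; i(8)→7·(8−13)≡17=r; v(21)→7·(21−13)≡4=e; d(3)→7·(3−13)≡8=i; z(25)→7·(25−13)≡6=g; o(14)→7·(14−13)≡7=h; m(12)→7·(12−13)≡19=t (all mod 26).

freight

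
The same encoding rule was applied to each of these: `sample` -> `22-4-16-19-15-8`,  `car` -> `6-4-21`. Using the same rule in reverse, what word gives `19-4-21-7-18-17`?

pardon

s is letter #19 and maps to 22: an offset of 3. Each letter is replaced by its alphabet position (a=1..z=26) + 3.
Decoding 19-4-21-7-18-17: 19→(19−3)÷1=16=p, 4→(4−3)÷1=1=a, 21→(21−3)÷1=18=r, 7→(7−3)÷1=4=d, 18→(18−3)÷1=15=o, 17→(17−3)÷1=14=n.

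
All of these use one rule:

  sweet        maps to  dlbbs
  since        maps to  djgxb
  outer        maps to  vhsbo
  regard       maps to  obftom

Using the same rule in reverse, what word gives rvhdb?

mouse

s(18)→d(3) and w(22)→l(11) fit y≡15x+19 (mod 26); the inverse of 15 mod 26 is 7. This is an affine cipher: with a=0,…,z=25, each position x becomes (15x+19) mod 26.
Reversing it on rvhdb: r(17)→7·(17−19)≡12=m; v(21)→7·(21−19)≡14=o; h(7)→7·(7−19)≡20=u; d(3)→7·(3−19)≡18=s; b(1)→7·(1−19)≡4=e (all mod 26).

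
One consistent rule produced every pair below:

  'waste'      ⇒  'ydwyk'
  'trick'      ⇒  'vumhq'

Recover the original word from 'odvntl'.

Each letter shifts forward by (position + 2), i.e. 2, 3, 4, … — the shift grows by one for each successive letter.
Decoding odvntl: o−2=m, d−3=a, v−4=r, n−5=i, t−6=n, l−7=e.

marine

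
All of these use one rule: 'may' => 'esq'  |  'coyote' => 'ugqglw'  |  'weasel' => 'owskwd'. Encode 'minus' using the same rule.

eafmk

Each letter is shifted forward by 18 in the alphabet (a Caesar shift of +18).
On minus: m+18=e, i+18=a, n+18=f, u+18=m, s+18=k.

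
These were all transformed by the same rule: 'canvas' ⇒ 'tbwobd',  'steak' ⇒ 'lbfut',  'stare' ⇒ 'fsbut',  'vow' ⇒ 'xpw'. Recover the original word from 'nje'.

The word is reversed, then every letter is shifted forward by 1.
Undoing it on nje: shift back: n−1=m, j−1=i, e−1=d → mid; then reverse → dim.

dim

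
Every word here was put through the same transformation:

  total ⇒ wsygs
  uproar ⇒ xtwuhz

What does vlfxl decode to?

Letter i (0-indexed) is shifted by i+3, so successive shifts are 3, 4, 5, ….
Reversing it on vlfxl: v−3=s, l−4=h, f−5=a, x−6=r, l−7=e.

share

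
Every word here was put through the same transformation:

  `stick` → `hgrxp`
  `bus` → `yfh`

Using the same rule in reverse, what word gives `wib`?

Each pair mirrors across the alphabet (s↔h, t↔g, i↔r): positions sum to 25. This is the alphabet-reversal cipher (Atbash): a becomes z, b becomes y, etc.
Reversing it on wib: w↔d, i↔r, b↔y.

dry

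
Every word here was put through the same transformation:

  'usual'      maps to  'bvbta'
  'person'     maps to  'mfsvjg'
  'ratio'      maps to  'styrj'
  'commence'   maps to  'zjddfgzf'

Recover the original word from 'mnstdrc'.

pyramid

u(20)→b(1) and s(18)→v(21) fit y≡3x+19 (mod 26); the inverse of 3 mod 26 is 9. This is an affine cipher: with a=0,…,z=25, each position x becomes (3x+19) mod 26.
Reversing it on mnstdrc: m(12)→9·(12−19)≡15=p; n(13)→9·(13−19)≡24=y; s(18)→9·(18−19)≡17=r; t(19)→9·(19−19)≡0=a; d(3)→9·(3−19)≡12=m; r(17)→9·(17−19)≡8=i; c(2)→9·(2−19)≡3=d (all mod 26).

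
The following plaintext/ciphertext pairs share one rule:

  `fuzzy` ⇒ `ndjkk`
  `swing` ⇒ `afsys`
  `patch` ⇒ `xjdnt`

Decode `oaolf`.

great

In fuzzy: f→n is +8, u→d is +9, z→j is +10, z→k is +11 — the shift increases by 1 each position. Letter i (0-indexed) is shifted by i+8, so successive shifts are 8, 9, 10, ….
Undoing it on oaolf: o−8=g, a−9=r, o−10=e, l−11=a, f−12=t.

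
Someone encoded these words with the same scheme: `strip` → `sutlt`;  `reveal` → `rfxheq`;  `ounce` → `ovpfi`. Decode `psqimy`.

profit

Each letter shifts forward by its position index (0, 1, 2, …) — the shift grows by one for each successive letter.
Undoing it on psqimy: p−0=p, s−1=r, q−2=o, i−3=f, m−4=i, y−5=t.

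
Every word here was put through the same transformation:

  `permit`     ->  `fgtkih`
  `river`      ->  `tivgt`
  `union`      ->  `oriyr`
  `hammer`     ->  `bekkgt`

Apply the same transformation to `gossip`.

uyaaif

p(15)→f(5) and e(4)→g(6) fit y≡7x+4 (mod 26); the inverse of 7 mod 26 is 15. Treating letters as 0–25, the rule is x ↦ 7x + 4 (mod 26).
Applying it to gossip: g(6)→7·6+4≡20=u; o(14)→7·14+4≡24=y; s(18)→7·18+4≡0=a; s(18)→7·18+4≡0=a; i(8)→7·8+4≡8=i; p(15)→7·15+4≡5=f (all mod 26).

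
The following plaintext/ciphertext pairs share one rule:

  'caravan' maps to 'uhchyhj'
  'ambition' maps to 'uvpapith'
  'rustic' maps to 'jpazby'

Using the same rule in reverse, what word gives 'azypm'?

first

The output letters match the input read backwards, each shifted +7: caravan reversed is navarac. Read the word backwards and shift each letter +7.
Reversing it on azypm: shift back: a−7=t, z−7=s, y−7=r, p−7=i, m−7=f → tsrif; then reverse → first.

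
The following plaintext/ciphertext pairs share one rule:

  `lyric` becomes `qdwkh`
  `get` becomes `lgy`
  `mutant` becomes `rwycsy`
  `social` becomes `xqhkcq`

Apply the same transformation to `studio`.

Vowels shift forward by 2 and consonants shift forward by 5.
Applying it to studio: s(cons)+5=x, t(cons)+5=y, u(vowel)+2=w, d(cons)+5=i, i(vowel)+2=k, o(vowel)+2=q.

xywikq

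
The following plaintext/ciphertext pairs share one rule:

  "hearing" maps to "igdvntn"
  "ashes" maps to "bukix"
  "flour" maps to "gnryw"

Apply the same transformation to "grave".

In hearing: h→i is +1, e→g is +2, a→d is +3, r→v is +4 — the shift increases by 1 each position. Each letter shifts forward by (position + 1), i.e. 1, 2, 3, … — the shift grows by one for each successive letter.
Applying it to grave: g+1=h, r+2=t, a+3=d, v+4=z, e+5=j.

htdzj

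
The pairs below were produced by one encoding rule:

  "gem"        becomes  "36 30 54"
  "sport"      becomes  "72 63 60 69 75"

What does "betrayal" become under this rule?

g(#7)→36 and e(#5)→30: differences scale by 3, so n = 3·pos + 15. With a=1..z=26, the number is 3·pos + 15.
On betrayal: b=2→21, e=5→30, t=20→75, r=18→69, a=1→18, y=25→90, a=1→18, l=12→51.

21 30 75 69 18 90 18 51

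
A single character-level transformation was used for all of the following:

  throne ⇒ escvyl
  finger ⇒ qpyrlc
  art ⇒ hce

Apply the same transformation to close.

Vowels shift forward by 7 and consonants shift forward by 11.
On close: c(cons)+11=n, l(cons)+11=w, o(vowel)+7=v, s(cons)+11=d, e(vowel)+7=l.

nwvdl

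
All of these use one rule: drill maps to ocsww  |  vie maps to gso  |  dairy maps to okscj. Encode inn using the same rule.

syy

Two shifts are in play — +10 for a/e/i/o/u, +11 for every other letter.
For inn: i(vowel)+10=s, n(cons)+11=y, n(cons)+11=y.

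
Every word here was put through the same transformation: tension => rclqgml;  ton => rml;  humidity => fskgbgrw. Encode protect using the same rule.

Compare letters: t→r is +24, e→c is +24, n→l is +24 — a constant shift. Every letter moves 24 places later in the alphabet, wrapping around z→a.
Applying it to protect: p+24=n, r+24=p, o+24=m, t+24=r, e+24=c, c+24=a, t+24=r.

npmrcar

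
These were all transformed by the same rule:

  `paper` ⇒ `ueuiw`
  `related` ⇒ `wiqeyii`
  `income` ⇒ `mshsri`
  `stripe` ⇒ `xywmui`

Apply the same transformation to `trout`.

ywsyy

The shift depends on letter class: consonant p→u is +5, but vowel a→e is +4. The rule splits by letter class: vowels +4, consonants +5.
Applying it to trout: t(cons)+5=y, r(cons)+5=w, o(vowel)+4=s, u(vowel)+4=y, t(cons)+5=y.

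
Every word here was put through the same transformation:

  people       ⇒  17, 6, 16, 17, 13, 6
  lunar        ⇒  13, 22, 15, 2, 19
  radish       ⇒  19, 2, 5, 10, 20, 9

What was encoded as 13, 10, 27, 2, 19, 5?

lizard

Each letter is replaced by its alphabet position (a=1..z=26) + 1.
Decoding 13, 10, 27, 2, 19, 5: 13→(13−1)÷1=12=l, 10→(10−1)÷1=9=i, 27→(27−1)÷1=26=z, 2→(2−1)÷1=1=a, 19→(19−1)÷1=18=r, 5→(5−1)÷1=4=d.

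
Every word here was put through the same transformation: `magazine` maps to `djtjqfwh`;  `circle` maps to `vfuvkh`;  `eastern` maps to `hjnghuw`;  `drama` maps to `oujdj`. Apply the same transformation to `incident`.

fwvfohwg

m(12)→d(3) and a(0)→j(9) fit y≡19x+9 (mod 26); the inverse of 19 mod 26 is 11. Treating letters as 0–25, the rule is x ↦ 19x + 9 (mod 26).
For incident: i(8)→19·8+9≡5=f; n(13)→19·13+9≡22=w; c(2)→19·2+9≡21=v; i(8)→19·8+9≡5=f; d(3)→19·3+9≡14=o; e(4)→19·4+9≡7=h; n(13)→19·13+9≡22=w; t(19)→19·19+9≡6=g (all mod 26).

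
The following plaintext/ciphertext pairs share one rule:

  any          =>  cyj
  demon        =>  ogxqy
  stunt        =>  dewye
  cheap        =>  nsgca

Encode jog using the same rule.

uqr

The shift depends on letter class: consonant n→y is +11, but vowel a→c is +2. Two shifts are in play — +2 for a/e/i/o/u, +11 for every other letter.
On jog: j(cons)+11=u, o(vowel)+2=q, g(cons)+11=r.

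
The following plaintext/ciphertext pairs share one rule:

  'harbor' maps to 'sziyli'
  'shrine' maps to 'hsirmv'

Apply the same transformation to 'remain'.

This is the alphabet-reversal cipher (Atbash): a becomes z, b becomes y, etc.
For remain: r↔i, e↔v, m↔n, a↔z, i↔r, n↔m.

ivnzrm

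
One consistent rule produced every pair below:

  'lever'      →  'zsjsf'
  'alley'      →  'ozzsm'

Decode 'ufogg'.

Compare letters: l→z is +14, e→s is +14, v→j is +14 — a constant shift. It's a constant shift of +14 (ROT14).
Decoding ufogg: u−14=g, f−14=r, o−14=a, g−14=s, g−14=s.

grass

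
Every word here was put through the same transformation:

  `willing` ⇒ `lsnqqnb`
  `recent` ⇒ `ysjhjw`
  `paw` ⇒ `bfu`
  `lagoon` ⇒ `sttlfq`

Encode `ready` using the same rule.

The output letters match the input read backwards, each shifted +5: willing reversed is gnilliw. Read the word backwards and shift each letter +5.
On ready: reverse → ydaer; then shift: y+5=d, d+5=i, a+5=f, e+5=j, r+5=w.

difjw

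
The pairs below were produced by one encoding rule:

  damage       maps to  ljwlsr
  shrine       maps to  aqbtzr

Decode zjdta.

In damage: d→l is +8, a→j is +9, m→w is +10, a→l is +11 — the shift increases by 1 each position. The shift increases by 1 at each position, starting from +8: 8, 9, 10, ….
Reversing it on zjdta: z−8=r, j−9=a, d−10=t, t−11=i, a−12=o.

ratio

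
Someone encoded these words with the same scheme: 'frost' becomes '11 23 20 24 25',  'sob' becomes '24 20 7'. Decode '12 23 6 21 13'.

f is letter #6 and maps to 11: an offset of 5. Letters become their 1-based position plus 5 (so a→6, b→7, …).
Decoding 12 23 6 21 13: 12→(12−5)÷1=7=g, 23→(23−5)÷1=18=r, 6→(6−5)÷1=1=a, 21→(21−5)÷1=16=p, 13→(13−5)÷1=8=h.

graph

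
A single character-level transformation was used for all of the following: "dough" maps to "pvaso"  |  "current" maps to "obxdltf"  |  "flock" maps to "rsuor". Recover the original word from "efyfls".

system

Shifts by position in dough: pos 0: d→p (+12), pos 1: o→v (+7), pos 2: u→a (+6), pos 3: g→s (+12), pos 4: h→o (+7) — repeating every 3. A repeating key of period 3 is used — shifts +12, +7, +6 over and over.
Undoing it on efyfls: e−12=s, f−7=y, y−6=s, f−12=t, l−7=e, s−6=m.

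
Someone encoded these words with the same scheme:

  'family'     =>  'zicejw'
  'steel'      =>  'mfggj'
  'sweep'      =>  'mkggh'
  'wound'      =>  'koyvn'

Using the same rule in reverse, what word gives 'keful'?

This is an affine cipher: with a=0,…,z=25, each position x becomes (19x+8) mod 26.
Decoding keful: k(10)→11·(10−8)≡22=w; e(4)→11·(4−8)≡8=i; f(5)→11·(5−8)≡19=t; u(20)→11·(20−8)≡2=c; l(11)→11·(11−8)≡7=h (all mod 26).

witch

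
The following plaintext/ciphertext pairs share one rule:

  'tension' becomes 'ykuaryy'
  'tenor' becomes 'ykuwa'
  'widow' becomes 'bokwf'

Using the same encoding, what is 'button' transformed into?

gaabxx

In tension: t→y is +5, e→k is +6, n→u is +7, s→a is +8 — the shift increases by 1 each position. Each letter shifts forward by (position + 5), i.e. 5, 6, 7, … — the shift grows by one for each successive letter.
For button: b+5=g, u+6=a, t+7=a, t+8=b, o+9=x, n+10=x.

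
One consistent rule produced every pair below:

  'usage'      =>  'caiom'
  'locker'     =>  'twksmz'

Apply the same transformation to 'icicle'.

qkqktm

Compare letters: u→c is +8, s→a is +8, a→i is +8 — a constant shift. Each letter is shifted forward by 8 in the alphabet (a Caesar shift of +8).
Applying it to icicle: i+8=q, c+8=k, i+8=q, c+8=k, l+8=t, e+8=m.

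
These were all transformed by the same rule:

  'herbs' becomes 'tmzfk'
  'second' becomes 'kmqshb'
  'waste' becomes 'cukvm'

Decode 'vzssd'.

troop

h(7)→t(19) and e(4)→m(12) fit y≡11x+20 (mod 26); the inverse of 11 mod 26 is 19. This is an affine cipher: with a=0,…,z=25, each position x becomes (11x+20) mod 26.
Reversing it on vzssd: v(21)→19·(21−20)≡19=t; z(25)→19·(25−20)≡17=r; s(18)→19·(18−20)≡14=o; s(18)→19·(18−20)≡14=o; d(3)→19·(3−20)≡15=p (all mod 26).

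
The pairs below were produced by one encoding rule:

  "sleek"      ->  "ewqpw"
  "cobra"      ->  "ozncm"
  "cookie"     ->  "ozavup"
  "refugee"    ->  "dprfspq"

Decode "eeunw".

stick

Shifts by position in sleek: pos 0: s→e (+12), pos 1: l→w (+11), pos 2: e→q (+12), pos 3: e→p (+11) — repeating every 2. A repeating key of period 2 is used — shifts +12, +11 over and over.
Reversing it on eeunw: e−12=s, e−11=t, u−12=i, n−11=c, w−12=k.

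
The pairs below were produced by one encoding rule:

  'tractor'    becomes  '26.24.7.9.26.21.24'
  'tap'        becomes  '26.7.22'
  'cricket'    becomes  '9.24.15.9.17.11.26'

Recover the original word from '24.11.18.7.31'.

The number is (letter's place in the alphabet, a=1) + 6.
Reversing it on 24.11.18.7.31: 24→(24−6)÷1=18=r, 11→(11−6)÷1=5=e, 18→(18−6)÷1=12=l, 7→(7−6)÷1=1=a, 31→(31−6)÷1=25=y.

relay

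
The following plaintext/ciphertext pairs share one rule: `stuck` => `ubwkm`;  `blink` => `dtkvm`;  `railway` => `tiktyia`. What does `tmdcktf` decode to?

Shifts by position in stuck: pos 0: s→u (+2), pos 1: t→b (+8), pos 2: u→w (+2), pos 3: c→k (+8) — repeating every 2. It's a Vigenère-style cipher with numeric key [2,8]: position i shifts by key[i mod 2].
Undoing it on tmdcktf: t−2=r, m−8=e, d−2=b, c−8=u, k−2=i, t−8=l, f−2=d.

rebuild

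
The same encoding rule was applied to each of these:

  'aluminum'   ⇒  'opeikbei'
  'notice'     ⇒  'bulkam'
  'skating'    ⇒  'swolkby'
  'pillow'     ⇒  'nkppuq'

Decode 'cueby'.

a(0)→o(14) and l(11)→p(15) fit y≡19x+14 (mod 26); the inverse of 19 mod 26 is 11. Each letter's alphabet position (a=0..z=25) is mapped through 19·x+14 mod 26 — an affine cipher.
Decoding cueby: c(2)→11·(2−14)≡24=y; u(20)→11·(20−14)≡14=o; e(4)→11·(4−14)≡20=u; b(1)→11·(1−14)≡13=n; y(24)→11·(24−14)≡6=g (all mod 26).

young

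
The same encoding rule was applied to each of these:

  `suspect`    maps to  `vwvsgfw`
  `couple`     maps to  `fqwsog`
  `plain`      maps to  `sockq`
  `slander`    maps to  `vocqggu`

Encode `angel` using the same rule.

cqjgo

The shift depends on letter class: consonant s→v is +3, but vowel u→w is +2. Two shifts are in play — +2 for a/e/i/o/u, +3 for every other letter.
For angel: a(vowel)+2=c, n(cons)+3=q, g(cons)+3=j, e(vowel)+2=g, l(cons)+3=o.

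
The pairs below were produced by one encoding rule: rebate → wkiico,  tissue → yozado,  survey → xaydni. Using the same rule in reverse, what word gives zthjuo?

unable

Letter i (0-indexed) is shifted by i+5, so successive shifts are 5, 6, 7, ….
Decoding zthjuo: z−5=u, t−6=n, h−7=a, j−8=b, u−9=l, o−10=e.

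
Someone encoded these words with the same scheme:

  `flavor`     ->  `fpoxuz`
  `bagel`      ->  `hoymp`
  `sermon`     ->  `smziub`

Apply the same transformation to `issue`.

f(5)→f(5) and l(11)→p(15) fit y≡19x+14 (mod 26); the inverse of 19 mod 26 is 11. Treating letters as 0–25, the rule is x ↦ 19x + 14 (mod 26).
For issue: i(8)→19·8+14≡10=k; s(18)→19·18+14≡18=s; s(18)→19·18+14≡18=s; u(20)→19·20+14≡4=e; e(4)→19·4+14≡12=m (all mod 26).

kssem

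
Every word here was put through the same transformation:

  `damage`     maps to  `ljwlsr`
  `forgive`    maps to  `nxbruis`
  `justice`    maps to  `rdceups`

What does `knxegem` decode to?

century

Letter i (0-indexed) is shifted by i+8, so successive shifts are 8, 9, 10, ….
Decoding knxegem: k−8=c, n−9=e, x−10=n, e−11=t, g−12=u, e−13=r, m−14=y.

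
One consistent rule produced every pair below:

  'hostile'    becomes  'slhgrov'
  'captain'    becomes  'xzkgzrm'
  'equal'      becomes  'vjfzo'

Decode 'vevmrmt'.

evening

Each pair mirrors across the alphabet (h↔s, o↔l, s↔h): positions sum to 25. Each letter is replaced by its mirror in the alphabet: a↔z, b↔y, c↔x, and so on (the Atbash cipher).
Undoing it on vevmrmt: v↔e, e↔v, v↔e, m↔n, r↔i, m↔n, t↔g.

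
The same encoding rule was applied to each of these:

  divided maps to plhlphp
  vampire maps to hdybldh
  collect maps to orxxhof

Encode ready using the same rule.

The rule splits by letter class: vowels +3, consonants +12.
On ready: r(cons)+12=d, e(vowel)+3=h, a(vowel)+3=d, d(cons)+12=p, y(cons)+12=k.

dhdpk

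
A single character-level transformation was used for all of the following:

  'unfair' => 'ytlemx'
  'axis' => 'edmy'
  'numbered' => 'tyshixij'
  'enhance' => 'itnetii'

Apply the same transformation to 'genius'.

mitmyy

The shift depends on letter class: consonant n→t is +6, but vowel u→y is +4. The rule splits by letter class: vowels +4, consonants +6.
Applying it to genius: g(cons)+6=m, e(vowel)+4=i, n(cons)+6=t, i(vowel)+4=m, u(vowel)+4=y, s(cons)+6=y.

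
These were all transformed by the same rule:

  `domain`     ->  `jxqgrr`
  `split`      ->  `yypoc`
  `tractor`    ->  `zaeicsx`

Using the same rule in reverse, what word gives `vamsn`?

Shifts by position in domain: pos 0: d→j (+6), pos 1: o→x (+9), pos 2: m→q (+4), pos 3: a→g (+6), pos 4: i→r (+9), pos 5: n→r (+4) — repeating every 3. It's a Vigenère-style cipher with numeric key [6,9,4]: position i shifts by key[i mod 3].
Reversing it on vamsn: v−6=p, a−9=r, m−4=i, s−6=m, n−9=e.

prime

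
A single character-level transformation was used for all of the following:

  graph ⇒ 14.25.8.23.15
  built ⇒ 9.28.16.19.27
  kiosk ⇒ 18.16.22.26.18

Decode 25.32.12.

rye

g is letter #7 and maps to 14: an offset of 7. Each letter is replaced by its alphabet position (a=1..z=26) + 7.
Undoing it on 25.32.12: 25→(25−7)÷1=18=r, 32→(32−7)÷1=25=y, 12→(12−7)÷1=5=e.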